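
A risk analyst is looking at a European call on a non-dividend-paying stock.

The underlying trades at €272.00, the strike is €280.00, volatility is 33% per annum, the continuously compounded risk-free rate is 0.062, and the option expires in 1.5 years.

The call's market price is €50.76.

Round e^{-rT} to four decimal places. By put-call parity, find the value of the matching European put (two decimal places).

e^(−rT) = e^(−0.062·1.5) = 0.9112
Put-call parity: C − P = S − K·e^(−rT) = 272 − 280·0.9112 = 272 − 255.1360 = 16.8640
P = C − (C − P) = 50.76 − (16.8640) = 33.8960

€33.90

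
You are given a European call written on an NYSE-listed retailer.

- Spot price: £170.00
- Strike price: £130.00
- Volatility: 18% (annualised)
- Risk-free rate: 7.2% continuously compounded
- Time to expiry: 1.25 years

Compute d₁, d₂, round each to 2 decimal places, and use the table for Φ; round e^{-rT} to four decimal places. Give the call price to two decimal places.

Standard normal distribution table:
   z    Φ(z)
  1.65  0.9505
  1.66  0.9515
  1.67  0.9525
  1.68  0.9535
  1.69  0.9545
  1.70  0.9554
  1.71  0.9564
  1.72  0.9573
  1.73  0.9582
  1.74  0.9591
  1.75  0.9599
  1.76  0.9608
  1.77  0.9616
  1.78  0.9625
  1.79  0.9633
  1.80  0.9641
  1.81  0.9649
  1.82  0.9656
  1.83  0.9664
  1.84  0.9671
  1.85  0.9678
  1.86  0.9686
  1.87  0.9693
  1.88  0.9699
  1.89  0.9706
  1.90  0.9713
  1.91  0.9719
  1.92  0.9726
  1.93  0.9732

T = 1.25;  σ√T = 0.2012
d₁ = [ln(170/130) + (0.072 + 0.18²/2)·1.25] / 0.2012 = [0.2683 + 0.1103] / 0.2012 = 1.8809 ⇒ 1.88
d₂ = d₁ − σ√T = 1.8809 − 0.2012 = 1.6796 ⇒ 1.68
e^(−rT) = e^(−0.072·1.25) = 0.9139
N(d₁) = N(1.88) = 0.9699;  N(d₂) = N(1.68) = 0.9535
C = 170·0.9699 − 130·0.9139·0.9535 = 164.8830 − 113.2825 = 51.6005

£51.60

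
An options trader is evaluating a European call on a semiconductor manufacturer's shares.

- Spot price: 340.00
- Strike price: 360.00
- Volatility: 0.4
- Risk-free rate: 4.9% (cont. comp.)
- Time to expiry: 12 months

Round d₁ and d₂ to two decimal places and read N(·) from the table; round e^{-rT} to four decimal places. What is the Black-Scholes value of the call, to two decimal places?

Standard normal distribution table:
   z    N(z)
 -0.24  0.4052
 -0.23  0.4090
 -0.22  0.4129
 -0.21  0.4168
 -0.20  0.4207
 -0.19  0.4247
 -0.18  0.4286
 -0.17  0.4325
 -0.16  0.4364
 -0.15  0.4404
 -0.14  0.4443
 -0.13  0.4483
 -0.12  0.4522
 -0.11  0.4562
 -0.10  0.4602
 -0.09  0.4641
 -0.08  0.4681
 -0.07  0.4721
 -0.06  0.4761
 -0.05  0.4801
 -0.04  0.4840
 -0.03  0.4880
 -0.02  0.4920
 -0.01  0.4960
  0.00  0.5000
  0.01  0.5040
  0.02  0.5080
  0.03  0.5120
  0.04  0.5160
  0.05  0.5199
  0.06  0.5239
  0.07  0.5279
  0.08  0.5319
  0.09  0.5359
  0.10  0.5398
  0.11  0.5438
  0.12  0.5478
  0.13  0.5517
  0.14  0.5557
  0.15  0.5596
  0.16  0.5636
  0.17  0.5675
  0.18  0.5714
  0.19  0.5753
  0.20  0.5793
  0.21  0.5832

52.74

T = 1;  σ√T = 0.4000
d₁ = [ln(340/360) + (0.049 + ½·0.4²)·1] / (σ√T) = (-0.0572 + 0.1290) / 0.4000 = 0.1796 ≈ 0.18
d₂ = 0.1796 − 0.4000 = -0.2204 ≈ -0.22
e^(−rT) = e^(−0.049·1) = 0.9522
C = 340·N(0.18) − 360·0.9522·N(-0.22) = 340·0.5714 − 360·0.9522·0.4129 = 194.2760 − 141.5388 = 52.7372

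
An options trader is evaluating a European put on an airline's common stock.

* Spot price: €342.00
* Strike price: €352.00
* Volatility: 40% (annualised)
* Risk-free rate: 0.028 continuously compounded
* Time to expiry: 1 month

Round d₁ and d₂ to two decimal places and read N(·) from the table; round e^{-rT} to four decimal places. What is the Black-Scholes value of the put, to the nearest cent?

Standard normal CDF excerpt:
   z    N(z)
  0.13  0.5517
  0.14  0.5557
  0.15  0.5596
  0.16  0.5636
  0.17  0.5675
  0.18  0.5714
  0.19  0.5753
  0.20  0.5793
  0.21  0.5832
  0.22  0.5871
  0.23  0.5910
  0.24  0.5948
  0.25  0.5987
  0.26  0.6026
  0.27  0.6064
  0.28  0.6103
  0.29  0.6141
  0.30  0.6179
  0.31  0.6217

€21.58

σ√T = 0.4 × 0.2887 = 0.1155
d₁ = [ln(342/352) + (0.028 + ½·0.4²)·0.08333] / (σ√T) = (-0.0288 + 0.0090) / 0.1155 = -0.1717 ⇒ -0.17
d₂ = -0.1717 − 0.1155 = -0.2871 ⇒ -0.29
e^(−rT) = e^(−0.028·0.08333) = 0.9977
N(−d₂) = N(0.29) = 0.6141;  N(−d₁) = N(0.17) = 0.5675
P = 352·0.9977·0.6141 − 342·0.5675 = 215.6660 − 194.0850 = 21.5810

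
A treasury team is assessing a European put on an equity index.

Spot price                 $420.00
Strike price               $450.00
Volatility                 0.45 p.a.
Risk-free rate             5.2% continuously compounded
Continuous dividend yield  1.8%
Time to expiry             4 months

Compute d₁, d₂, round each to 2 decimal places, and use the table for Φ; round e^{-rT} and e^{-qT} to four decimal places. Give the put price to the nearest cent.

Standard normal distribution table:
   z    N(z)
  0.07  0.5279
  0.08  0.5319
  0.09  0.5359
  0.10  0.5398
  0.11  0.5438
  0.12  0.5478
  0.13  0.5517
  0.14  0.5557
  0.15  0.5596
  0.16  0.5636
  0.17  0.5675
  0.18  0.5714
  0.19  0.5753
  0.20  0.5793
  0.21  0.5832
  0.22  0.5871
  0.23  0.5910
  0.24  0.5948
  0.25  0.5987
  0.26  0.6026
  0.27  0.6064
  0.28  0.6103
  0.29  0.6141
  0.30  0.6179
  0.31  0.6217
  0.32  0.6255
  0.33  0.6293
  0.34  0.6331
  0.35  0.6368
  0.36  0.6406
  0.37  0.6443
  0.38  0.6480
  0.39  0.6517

$57.90

σ√T = 0.45 × 0.5774 = 0.2598
d₁ = [ln(420/450) + (0.052 − 0.018 + 0.45²/2)·0.3333] / 0.2598 = [-0.0690 + 0.0451] / 0.2598 = -0.0920 which rounds to -0.09
d₂ = d₁ − σ√T = -0.0920 − 0.2598 = -0.3518 which rounds to -0.35
e^(−qT) = e^(−0.018·0.3333) = 0.9940;  e^(−rT) = e^(−0.052·0.3333) = 0.9828
P = 450·0.9828·N(0.35) − 420·0.9940·N(0.09) = 450·0.9828·0.6368 − 420·0.9940·0.5359 = 281.6312 − 223.7275 = 57.9036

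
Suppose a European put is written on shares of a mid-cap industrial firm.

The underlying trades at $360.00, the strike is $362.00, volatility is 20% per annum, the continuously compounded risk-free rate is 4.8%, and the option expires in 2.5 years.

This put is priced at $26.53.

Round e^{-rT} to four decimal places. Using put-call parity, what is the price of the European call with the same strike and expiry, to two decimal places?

$65.47

e^(−rT) = e^(−0.048·2.5) = 0.8869
Put-call parity: C − P = S − K·e^(−rT) = 360 − 362·0.8869 = 360 − 321.0578 = 38.9422
C = P + (C − P) = 26.53 + (38.9422) = 65.4722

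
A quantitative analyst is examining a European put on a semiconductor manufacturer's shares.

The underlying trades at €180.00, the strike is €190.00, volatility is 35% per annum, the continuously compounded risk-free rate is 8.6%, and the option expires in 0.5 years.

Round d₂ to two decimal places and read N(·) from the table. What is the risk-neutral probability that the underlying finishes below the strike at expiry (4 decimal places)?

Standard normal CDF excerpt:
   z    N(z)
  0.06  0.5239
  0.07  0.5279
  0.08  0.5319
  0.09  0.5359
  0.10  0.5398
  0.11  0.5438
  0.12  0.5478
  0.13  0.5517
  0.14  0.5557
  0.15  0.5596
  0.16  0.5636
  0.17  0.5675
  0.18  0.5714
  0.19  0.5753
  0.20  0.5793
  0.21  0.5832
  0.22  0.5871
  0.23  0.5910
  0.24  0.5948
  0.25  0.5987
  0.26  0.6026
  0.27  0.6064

0.5675

T = 0.5;  σ√T = 0.2475
d₁ = [ln(180/190) + (0.086 + 0.35²/2)·0.5] / 0.2475 = [-0.0541 + 0.0736] / 0.2475 = 0.0790 → 0.08
d₂ = d₁ − σ√T = 0.0790 − 0.2475 = -0.1685 → -0.17
Risk-neutral Pr[S_T < K] = N(−d₂) = N(0.17) = 0.5675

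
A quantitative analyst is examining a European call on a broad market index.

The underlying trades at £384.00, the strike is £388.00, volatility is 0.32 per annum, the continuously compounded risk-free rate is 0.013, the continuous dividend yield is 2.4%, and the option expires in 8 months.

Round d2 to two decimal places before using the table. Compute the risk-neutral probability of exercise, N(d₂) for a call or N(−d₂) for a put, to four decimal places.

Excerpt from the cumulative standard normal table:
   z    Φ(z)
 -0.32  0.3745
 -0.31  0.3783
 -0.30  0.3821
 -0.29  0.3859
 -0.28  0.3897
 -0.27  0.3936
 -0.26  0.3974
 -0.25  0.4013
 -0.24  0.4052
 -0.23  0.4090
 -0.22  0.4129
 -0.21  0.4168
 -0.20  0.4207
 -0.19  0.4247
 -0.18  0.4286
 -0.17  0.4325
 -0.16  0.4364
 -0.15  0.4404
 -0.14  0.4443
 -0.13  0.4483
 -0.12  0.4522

0.4207

σ√T = 0.32 × 0.8165 = 0.2613
d₁ = [ln(384/388) + (0.013 − 0.024 + 0.32²/2)·0.6667] / 0.2613 = [-0.0104 + 0.0268] / 0.2613 = 0.0629 → 0.06
d₂ = d₁ − σ√T = 0.0629 − 0.2613 = -0.1984 → -0.20
Risk-neutral Pr[S_T > K] = N(d₂) = N(-0.20) = 0.4207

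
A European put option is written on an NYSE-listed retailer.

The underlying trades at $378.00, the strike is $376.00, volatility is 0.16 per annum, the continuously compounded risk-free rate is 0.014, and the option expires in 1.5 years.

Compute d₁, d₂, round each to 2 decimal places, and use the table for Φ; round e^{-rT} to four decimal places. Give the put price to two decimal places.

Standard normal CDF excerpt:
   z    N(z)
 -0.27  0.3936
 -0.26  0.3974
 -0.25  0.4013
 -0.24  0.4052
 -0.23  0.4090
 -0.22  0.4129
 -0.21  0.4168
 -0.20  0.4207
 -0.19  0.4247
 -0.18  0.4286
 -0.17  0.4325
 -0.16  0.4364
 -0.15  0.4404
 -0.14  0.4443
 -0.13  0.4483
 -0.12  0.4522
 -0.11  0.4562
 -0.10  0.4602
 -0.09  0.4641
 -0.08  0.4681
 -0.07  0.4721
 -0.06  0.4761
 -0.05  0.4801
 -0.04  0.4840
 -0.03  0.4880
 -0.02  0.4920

$23.60

σ√T = 0.16 × 1.2247 = 0.1960
ln(S/K) + (r + σ²/2)T = ln(378/376) + (0.014 + 0.16²/2)·1.5 = 0.0053 + 0.0402 = 0.0455
d₁ = 0.0455 / 0.1960 = 0.2322 which rounds to 0.23
d₂ = d₁ − σ√T = 0.2322 − 0.1960 = 0.0363 which rounds to 0.04
exp(−rT) = exp(−0.014·1.5) = 0.9792
N(−d₂) = N(-0.04) = 0.4840;  N(−d₁) = N(-0.23) = 0.4090
P = 376·0.9792·0.4840 − 378·0.4090 = 178.1987 − 154.6020 = 23.5967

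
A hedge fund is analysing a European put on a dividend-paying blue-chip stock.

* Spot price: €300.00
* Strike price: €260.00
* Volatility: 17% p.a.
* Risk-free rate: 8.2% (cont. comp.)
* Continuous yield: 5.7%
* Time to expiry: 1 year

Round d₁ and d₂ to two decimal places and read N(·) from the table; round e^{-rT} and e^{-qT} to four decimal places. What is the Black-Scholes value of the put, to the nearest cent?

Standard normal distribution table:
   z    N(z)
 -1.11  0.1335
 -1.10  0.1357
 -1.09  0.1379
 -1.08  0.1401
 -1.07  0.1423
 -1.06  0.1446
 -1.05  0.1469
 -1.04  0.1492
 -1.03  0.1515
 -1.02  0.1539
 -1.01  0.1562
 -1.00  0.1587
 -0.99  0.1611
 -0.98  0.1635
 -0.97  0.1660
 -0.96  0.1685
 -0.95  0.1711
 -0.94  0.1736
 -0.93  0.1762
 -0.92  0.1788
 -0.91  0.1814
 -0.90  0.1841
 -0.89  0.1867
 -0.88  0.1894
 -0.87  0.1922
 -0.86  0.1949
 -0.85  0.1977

σ√T = 0.17 × 1.0000 = 0.1700
d₁ = [ln(300/260) + (0.082 − 0.057 + ½·0.17²)·1] / (σ√T) = (0.1431 + 0.0395) / 0.1700 = 1.0738 ≈ 1.07
d₂ = 1.0738 − 0.1700 = 0.9038 ≈ 0.90
e^(−qT) = e^(−0.057·1) = 0.9446;  e^(−rT) = e^(−0.082·1) = 0.9213
N(−d₂) = N(-0.90) = 0.1841;  N(−d₁) = N(-1.07) = 0.1423
P = 260·0.9213·0.1841 − 300·0.9446·0.1423 = 44.0989 − 40.3250 = 3.7740

€3.77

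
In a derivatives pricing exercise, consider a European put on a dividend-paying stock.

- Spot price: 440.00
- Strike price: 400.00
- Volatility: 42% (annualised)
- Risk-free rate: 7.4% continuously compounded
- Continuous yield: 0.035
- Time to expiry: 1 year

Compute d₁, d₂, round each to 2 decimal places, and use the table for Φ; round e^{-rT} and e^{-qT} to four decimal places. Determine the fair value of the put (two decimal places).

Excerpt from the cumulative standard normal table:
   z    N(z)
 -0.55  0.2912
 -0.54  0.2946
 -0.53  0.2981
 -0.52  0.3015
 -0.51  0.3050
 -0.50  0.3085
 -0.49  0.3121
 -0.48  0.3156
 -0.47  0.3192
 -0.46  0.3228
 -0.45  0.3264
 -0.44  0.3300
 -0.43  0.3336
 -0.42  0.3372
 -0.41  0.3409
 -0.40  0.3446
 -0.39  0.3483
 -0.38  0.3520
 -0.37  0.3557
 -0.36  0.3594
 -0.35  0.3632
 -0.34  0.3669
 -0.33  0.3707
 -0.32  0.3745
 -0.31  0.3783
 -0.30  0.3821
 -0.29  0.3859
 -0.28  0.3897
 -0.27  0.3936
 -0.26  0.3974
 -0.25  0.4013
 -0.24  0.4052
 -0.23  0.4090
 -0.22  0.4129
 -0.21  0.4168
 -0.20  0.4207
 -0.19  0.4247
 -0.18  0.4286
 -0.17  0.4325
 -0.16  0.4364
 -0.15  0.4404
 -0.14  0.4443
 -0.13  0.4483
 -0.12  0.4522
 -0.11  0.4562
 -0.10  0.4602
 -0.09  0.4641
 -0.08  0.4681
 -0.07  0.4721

42.82

T = 1;  σ√T = 0.4200
d₁ = [ln(440/400) + (0.074 − 0.035 + 0.42²/2)·1] / 0.4200 = [0.0953 + 0.1272] / 0.4200 = 0.5298 ⇒ 0.53
d₂ = d₁ − σ√T = 0.5298 − 0.4200 = 0.1098 ⇒ 0.11
e^(−qT) = e^(−0.035·1) = 0.9656;  e^(−rT) = e^(−0.074·1) = 0.9287
P = 400·0.9287·N(-0.11) − 440·0.9656·N(-0.53) = 400·0.9287·0.4562 − 440·0.9656·0.2981 = 169.4692 − 126.6520 = 42.8172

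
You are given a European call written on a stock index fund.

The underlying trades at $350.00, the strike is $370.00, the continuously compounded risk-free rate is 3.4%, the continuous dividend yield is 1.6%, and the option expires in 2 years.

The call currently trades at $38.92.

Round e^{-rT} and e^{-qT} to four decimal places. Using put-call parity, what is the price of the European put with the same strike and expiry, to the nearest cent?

exp(−qT) = exp(−0.016·2) = 0.9685;  exp(−rT) = exp(−0.034·2) = 0.9343
Put-call parity: C − P = S·e^(−qT) − K·e^(−rT) = 350·0.9685 − 370·0.9343 = 338.9750 − 345.6910 = -6.7160
P = C − (C − P) = 38.92 − (-6.7160) = 45.6360

$45.64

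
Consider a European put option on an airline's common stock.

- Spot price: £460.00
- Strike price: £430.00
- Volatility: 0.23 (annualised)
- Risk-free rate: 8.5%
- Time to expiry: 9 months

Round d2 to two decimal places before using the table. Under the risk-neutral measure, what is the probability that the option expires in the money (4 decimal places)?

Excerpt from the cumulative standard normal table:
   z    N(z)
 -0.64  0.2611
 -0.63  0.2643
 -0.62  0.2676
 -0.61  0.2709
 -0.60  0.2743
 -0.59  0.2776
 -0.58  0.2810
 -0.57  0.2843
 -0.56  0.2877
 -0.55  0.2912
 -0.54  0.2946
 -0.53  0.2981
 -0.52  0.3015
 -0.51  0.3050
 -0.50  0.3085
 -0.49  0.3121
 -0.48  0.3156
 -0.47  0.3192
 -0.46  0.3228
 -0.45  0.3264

0.2877

σ√T = 0.23·√0.75 = 0.1992
d₁ = [ln(460/430) + (0.085 + 0.23²/2)·0.75] / 0.1992 = [0.0674 + 0.0836] / 0.1992 = 0.7582 which rounds to 0.76
d₂ = d₁ − σ√T = 0.7582 − 0.1992 = 0.5590 which rounds to 0.56
Risk-neutral Pr[S_T < K] = N(−d₂) = N(-0.56) = 0.2877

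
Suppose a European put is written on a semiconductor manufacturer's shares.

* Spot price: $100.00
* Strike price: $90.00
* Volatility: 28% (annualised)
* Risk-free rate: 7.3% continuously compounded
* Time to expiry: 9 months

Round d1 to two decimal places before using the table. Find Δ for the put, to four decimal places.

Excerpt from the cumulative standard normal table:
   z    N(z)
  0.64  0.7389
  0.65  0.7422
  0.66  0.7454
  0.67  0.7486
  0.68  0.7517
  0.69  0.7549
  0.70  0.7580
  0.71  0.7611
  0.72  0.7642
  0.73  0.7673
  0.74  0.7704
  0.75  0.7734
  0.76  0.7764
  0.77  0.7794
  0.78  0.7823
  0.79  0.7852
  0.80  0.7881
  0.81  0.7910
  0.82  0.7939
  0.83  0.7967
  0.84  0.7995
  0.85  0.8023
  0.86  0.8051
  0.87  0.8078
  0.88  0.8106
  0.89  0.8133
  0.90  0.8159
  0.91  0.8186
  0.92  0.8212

-0.2177

σ√T = 0.28 × 0.8660 = 0.2425
ln(S/K) + (r + σ²/2)T = ln(100/90) + (0.073 + 0.28²/2)·0.75 = 0.1054 + 0.0842 = 0.1895
d₁ = 0.1895 / 0.2425 = 0.7815 → 0.78
N(d₁) = N(0.78) = 0.7823
Δ_put = N(d₁) − 1 = 0.7823 − 1 = -0.2177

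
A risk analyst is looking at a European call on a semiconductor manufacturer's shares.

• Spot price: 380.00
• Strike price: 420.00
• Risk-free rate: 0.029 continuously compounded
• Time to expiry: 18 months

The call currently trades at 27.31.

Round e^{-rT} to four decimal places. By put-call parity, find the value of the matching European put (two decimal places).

49.42

e^(−rT) = e^(−0.029·1.5) = 0.9574
Put-call parity: C − P = S − K·e^(−rT) = 380 − 420·0.9574 = 380 − 402.1080 = -22.1080
P = C − (C − P) = 27.31 − (-22.1080) = 49.4180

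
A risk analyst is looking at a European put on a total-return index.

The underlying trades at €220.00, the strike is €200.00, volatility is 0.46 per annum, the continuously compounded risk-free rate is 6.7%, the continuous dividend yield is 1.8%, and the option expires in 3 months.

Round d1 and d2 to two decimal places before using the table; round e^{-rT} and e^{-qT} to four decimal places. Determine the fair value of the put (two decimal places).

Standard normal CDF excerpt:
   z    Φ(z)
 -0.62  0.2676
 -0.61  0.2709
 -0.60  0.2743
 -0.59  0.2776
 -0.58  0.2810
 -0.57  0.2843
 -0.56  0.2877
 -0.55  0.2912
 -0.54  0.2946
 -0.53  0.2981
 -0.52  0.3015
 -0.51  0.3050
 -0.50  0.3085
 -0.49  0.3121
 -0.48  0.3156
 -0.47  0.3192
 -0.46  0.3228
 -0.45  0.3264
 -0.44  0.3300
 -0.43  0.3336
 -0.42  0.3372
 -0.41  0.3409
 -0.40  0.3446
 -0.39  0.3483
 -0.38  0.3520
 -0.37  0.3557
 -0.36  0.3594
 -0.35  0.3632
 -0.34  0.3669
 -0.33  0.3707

€9.89

σ√T = 0.46 × 0.5000 = 0.2300
ln(S/K) + (r − q + σ²/2)T = ln(220/200) + (0.067 − 0.018 + 0.46²/2)·0.25 = 0.0953 + 0.0387 = 0.1340
d₁ = 0.1340 / 0.2300 = 0.5827 → 0.58
d₂ = d₁ − σ√T = 0.5827 − 0.2300 = 0.3527 → 0.35
e^(−qT) = e^(−0.018·0.25) = 0.9955;  e^(−rT) = e^(−0.067·0.25) = 0.9834
P = 200·0.9834·N(-0.35) − 220·0.9955·N(-0.58) = 200·0.9834·0.3632 − 220·0.9955·0.2810 = 71.4342 − 61.5418 = 9.8924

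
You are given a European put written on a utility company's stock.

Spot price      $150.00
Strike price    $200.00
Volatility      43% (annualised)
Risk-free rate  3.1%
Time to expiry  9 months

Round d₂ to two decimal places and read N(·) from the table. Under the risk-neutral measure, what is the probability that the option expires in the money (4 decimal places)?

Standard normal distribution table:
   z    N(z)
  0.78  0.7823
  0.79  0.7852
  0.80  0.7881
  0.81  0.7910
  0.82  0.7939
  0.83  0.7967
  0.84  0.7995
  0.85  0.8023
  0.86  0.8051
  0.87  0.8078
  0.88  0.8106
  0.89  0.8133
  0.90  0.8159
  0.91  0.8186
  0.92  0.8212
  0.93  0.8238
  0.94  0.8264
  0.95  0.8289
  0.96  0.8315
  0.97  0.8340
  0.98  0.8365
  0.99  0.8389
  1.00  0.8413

0.8159

σ√T = 0.43·√0.75 = 0.3724
d₁ = [ln(150/200) + (0.031 + 0.43²/2)·0.75] / 0.3724 = [-0.2877 + 0.0926] / 0.3724 = -0.5239 → -0.52
d₂ = d₁ − σ√T = -0.5239 − 0.3724 = -0.8963 → -0.90
Pr(exercise) under Q = N(−d₂) = N(0.90) = 0.8159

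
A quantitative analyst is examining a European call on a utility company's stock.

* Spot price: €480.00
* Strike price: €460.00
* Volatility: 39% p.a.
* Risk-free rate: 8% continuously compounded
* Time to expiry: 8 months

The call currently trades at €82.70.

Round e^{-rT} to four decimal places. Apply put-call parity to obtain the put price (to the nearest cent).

e^(−rT) = e^(−0.08·0.6667) = 0.9481
Put-call parity: C − P = S − K·e^(−rT) = 480 − 460·0.9481 = 480 − 436.1260 = 43.8740
P = C − (C − P) = 82.70 − (43.8740) = 38.8260

€38.83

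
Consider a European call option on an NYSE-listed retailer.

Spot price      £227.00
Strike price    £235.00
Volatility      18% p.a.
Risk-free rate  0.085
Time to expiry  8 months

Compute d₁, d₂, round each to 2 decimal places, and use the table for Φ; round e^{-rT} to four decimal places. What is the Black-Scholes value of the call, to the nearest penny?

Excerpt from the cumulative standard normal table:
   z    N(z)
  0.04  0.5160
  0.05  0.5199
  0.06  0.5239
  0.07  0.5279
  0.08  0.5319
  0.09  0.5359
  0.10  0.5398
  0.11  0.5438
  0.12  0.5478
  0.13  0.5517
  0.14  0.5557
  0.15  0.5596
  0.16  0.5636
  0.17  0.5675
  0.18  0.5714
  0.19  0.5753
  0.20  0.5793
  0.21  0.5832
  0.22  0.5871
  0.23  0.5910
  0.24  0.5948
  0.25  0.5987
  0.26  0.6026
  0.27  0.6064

σ√T = 0.18·√0.6667 = 0.1470
d₁ = [ln(227/235) + (0.085 + 0.18²/2)·0.6667] / 0.1470 = [-0.0346 + 0.0675] / 0.1470 = 0.2234 → 0.22
d₂ = d₁ − σ√T = 0.2234 − 0.1470 = 0.0764 → 0.08
e^(−rT) = e^(−0.085·0.6667) = 0.9449
N(d₁) = N(0.22) = 0.5871;  N(d₂) = N(0.08) = 0.5319
C = 227·0.5871 − 235·0.9449·0.5319 = 133.2717 − 118.1092 = 15.1625

£15.16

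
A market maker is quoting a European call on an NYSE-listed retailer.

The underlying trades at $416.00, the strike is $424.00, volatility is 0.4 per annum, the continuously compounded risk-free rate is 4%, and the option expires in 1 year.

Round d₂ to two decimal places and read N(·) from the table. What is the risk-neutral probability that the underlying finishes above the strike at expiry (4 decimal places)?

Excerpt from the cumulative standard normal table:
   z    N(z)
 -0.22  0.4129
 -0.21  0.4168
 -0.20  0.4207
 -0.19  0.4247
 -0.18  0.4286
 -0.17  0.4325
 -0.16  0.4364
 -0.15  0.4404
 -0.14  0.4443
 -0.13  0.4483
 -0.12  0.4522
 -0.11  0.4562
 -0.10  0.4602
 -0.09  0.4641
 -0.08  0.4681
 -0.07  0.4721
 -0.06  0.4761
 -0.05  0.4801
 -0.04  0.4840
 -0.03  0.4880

T = 1;  σ√T = 0.4000
ln(S/K) + (r + σ²/2)T = ln(416/424) + (0.04 + 0.4²/2)·1 = -0.0190 + 0.1200 = 0.1010
d₁ = 0.1010 / 0.4000 = 0.2524 → 0.25
d₂ = d₁ − σ√T = 0.2524 − 0.4000 = -0.1476 → -0.15
Pr(exercise) under Q = N(d₂) = 0.4404

0.4404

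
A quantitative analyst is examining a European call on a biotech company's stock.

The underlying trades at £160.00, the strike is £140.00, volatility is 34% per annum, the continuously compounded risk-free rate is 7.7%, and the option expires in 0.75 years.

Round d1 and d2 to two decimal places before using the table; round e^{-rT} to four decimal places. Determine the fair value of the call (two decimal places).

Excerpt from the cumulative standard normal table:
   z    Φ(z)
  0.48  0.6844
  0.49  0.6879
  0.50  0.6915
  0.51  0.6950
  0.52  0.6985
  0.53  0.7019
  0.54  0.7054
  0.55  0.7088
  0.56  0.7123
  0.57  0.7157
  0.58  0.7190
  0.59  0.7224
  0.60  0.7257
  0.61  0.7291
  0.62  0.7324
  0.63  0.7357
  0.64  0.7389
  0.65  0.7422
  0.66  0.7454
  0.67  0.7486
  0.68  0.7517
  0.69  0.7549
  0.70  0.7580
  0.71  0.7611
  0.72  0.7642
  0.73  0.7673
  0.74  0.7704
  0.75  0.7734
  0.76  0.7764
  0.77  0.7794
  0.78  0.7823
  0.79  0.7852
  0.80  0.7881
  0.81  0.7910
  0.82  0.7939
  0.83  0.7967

£34.72

σ√T = 0.34·√0.75 = 0.2944
d₁ = [ln(160/140) + (0.077 + ½·0.34²)·0.75] / (σ√T) = (0.1335 + 0.1011) / 0.2944 = 0.7968 ⇒ 0.80
d₂ = 0.7968 − 0.2944 = 0.5024 ⇒ 0.50
exp(−rT) = exp(−0.077·0.75) = 0.9439
N(d₁) = N(0.80) = 0.7881;  N(d₂) = N(0.50) = 0.6915
C = 160·0.7881 − 140·0.9439·0.6915 = 126.0960 − 91.3790 = 34.7170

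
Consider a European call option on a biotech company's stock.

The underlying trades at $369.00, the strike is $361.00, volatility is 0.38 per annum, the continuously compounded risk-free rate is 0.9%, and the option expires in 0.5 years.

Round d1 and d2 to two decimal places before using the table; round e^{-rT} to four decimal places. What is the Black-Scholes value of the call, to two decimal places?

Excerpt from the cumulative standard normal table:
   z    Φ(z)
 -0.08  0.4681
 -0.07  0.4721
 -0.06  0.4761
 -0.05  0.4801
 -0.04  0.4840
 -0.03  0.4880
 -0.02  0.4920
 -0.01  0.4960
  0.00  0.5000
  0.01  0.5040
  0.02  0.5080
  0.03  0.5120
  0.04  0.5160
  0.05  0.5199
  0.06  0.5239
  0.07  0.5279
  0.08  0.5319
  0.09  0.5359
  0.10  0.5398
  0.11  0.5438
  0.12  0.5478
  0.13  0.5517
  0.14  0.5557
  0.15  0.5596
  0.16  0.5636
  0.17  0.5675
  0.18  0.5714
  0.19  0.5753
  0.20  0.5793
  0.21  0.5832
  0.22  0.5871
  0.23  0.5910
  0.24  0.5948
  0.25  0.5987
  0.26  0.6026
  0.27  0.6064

$44.14

σ√T = 0.38 × 0.7071 = 0.2687
d₁ = [ln(369/361) + (0.009 + ½·0.38²)·0.5] / (σ√T) = (0.0219 + 0.0406) / 0.2687 = 0.2327 ⇒ 0.23
d₂ = 0.2327 − 0.2687 = -0.0360 ⇒ -0.04
exp(−rT) = exp(−0.009·0.5) = 0.9955
C = 369·N(0.23) − 361·0.9955·N(-0.04) = 369·0.5910 − 361·0.9955·0.4840 = 218.0790 − 173.9377 = 44.1413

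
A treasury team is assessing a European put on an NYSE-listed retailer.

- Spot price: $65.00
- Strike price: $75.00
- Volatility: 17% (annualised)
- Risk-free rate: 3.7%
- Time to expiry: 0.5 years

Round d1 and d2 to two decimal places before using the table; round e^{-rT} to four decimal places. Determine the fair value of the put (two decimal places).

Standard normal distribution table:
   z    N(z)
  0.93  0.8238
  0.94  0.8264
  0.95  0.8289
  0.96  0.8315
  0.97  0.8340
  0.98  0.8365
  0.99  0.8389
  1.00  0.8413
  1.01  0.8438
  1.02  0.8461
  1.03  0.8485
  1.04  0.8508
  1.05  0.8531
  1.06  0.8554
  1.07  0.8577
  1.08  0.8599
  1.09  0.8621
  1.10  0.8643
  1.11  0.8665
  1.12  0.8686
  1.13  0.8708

$9.26

T = 0.5;  σ√T = 0.1202
d₁ = [ln(65/75) + (0.037 + 0.17²/2)·0.5] / 0.1202 = [-0.1431 + 0.0257] / 0.1202 = -0.9764 ⇒ -0.98
d₂ = d₁ − σ√T = -0.9764 − 0.1202 = -1.0966 ⇒ -1.10
exp(−rT) = exp(−0.037·0.5) = 0.9817
P = 75·0.9817·N(1.10) − 65·N(0.98) = 75·0.9817·0.8643 − 65·0.8365 = 63.6362 − 54.3725 = 9.2637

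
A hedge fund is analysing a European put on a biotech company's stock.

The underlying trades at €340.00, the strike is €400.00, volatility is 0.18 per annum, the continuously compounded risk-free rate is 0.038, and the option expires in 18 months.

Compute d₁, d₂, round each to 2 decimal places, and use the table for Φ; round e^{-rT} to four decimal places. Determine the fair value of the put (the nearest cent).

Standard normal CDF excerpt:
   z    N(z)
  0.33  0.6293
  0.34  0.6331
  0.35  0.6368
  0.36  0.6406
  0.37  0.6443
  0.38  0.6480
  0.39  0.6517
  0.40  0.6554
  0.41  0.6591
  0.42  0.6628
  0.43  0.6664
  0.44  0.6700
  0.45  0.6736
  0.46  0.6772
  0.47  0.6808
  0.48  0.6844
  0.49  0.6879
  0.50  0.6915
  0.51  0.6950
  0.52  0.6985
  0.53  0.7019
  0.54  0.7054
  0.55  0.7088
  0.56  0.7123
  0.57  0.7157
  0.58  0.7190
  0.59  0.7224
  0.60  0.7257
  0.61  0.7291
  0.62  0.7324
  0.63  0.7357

T = 1.5;  σ√T = 0.2205
d₁ = [ln(340/400) + (0.038 + ½·0.18²)·1.5] / (σ√T) = (-0.1625 + 0.0813) / 0.2205 = -0.3684 ≈ -0.37
d₂ = -0.3684 − 0.2205 = -0.5889 ≈ -0.59
e^(−rT) = e^(−0.038·1.5) = 0.9446
N(−d₂) = N(0.59) = 0.7224;  N(−d₁) = N(0.37) = 0.6443
P = 400·0.9446·0.7224 − 340·0.6443 = 272.9516 − 219.0620 = 53.8896

€53.89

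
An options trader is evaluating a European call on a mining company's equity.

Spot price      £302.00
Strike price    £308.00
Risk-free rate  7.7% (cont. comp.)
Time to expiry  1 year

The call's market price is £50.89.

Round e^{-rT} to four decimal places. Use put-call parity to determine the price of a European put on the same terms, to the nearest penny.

e^(−rT) = e^(−0.077·1) = 0.9259
Put-call parity: C − P = S − K·e^(−rT) = 302 − 308·0.9259 = 302 − 285.1772 = 16.8228
P = C − (C − P) = 50.89 − (16.8228) = 34.0672

£34.07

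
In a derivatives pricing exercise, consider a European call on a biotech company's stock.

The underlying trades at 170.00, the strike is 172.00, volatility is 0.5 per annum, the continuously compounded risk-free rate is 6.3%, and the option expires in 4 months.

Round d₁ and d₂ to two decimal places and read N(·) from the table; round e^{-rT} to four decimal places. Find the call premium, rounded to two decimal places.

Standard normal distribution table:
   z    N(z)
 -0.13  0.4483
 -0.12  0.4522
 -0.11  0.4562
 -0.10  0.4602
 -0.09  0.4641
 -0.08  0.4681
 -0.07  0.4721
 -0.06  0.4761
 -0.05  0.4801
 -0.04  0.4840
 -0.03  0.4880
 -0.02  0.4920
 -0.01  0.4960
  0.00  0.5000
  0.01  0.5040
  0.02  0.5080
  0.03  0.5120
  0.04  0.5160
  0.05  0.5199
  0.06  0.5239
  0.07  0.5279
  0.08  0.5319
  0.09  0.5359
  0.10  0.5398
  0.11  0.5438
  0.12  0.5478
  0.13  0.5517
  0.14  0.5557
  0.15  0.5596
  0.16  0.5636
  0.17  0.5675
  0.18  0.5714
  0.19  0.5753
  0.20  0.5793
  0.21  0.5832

T = 0.3333;  σ√T = 0.2887
ln(S/K) + (r + σ²/2)T = ln(170/172) + (0.063 + 0.5²/2)·0.3333 = -0.0117 + 0.0627 = 0.0510
d₁ = 0.0510 / 0.2887 = 0.1766 which rounds to 0.18
d₂ = d₁ − σ√T = 0.1766 − 0.2887 = -0.1121 which rounds to -0.11
exp(−rT) = exp(−0.063·0.3333) = 0.9792
N(d₁) = N(0.18) = 0.5714;  N(d₂) = N(-0.11) = 0.4562
C = 170·0.5714 − 172·0.9792·0.4562 = 97.1380 − 76.8343 = 20.3037

20.30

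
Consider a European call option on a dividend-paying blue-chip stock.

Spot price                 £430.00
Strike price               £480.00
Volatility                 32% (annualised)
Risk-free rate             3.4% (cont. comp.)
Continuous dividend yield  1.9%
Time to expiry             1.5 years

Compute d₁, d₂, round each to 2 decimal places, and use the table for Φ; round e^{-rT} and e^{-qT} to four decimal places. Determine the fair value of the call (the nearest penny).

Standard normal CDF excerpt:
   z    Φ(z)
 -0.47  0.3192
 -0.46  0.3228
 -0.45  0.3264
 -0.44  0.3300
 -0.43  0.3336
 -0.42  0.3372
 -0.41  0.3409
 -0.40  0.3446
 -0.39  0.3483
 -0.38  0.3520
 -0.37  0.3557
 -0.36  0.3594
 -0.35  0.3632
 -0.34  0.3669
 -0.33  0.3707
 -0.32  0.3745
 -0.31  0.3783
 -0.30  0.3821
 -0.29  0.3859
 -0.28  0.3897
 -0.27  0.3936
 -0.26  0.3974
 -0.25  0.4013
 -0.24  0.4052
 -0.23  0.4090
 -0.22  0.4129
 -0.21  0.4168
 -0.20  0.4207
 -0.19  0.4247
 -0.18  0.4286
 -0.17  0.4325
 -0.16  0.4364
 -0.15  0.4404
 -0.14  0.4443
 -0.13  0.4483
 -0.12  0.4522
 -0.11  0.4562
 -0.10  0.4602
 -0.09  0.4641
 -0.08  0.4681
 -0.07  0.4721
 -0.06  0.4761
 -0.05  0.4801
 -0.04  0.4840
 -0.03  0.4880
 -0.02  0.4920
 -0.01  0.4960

£50.13

σ√T = 0.32·√1.5 = 0.3919
d₁ = [ln(430/480) + (0.034 − 0.019 + ½·0.32²)·1.5] / (σ√T) = (-0.1100 + 0.0993) / 0.3919 = -0.0273 ⇒ -0.03
d₂ = -0.0273 − 0.3919 = -0.4192 ⇒ -0.42
exp(−qT) = exp(−0.019·1.5) = 0.9719;  exp(−rT) = exp(−0.034·1.5) = 0.9503
C = 430·0.9719·N(-0.03) − 480·0.9503·N(-0.42) = 430·0.9719·0.4880 − 480·0.9503·0.3372 = 203.9435 − 153.8118 = 50.1317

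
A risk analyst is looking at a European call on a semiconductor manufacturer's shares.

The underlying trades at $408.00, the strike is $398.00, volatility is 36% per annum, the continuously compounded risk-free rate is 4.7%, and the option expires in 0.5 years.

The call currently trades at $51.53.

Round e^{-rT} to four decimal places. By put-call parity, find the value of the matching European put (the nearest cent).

e^(−rT) = e^(−0.047·0.5) = 0.9768
Put-call parity: C − P = S − K·e^(−rT) = 408 − 398·0.9768 = 408 − 388.7664 = 19.2336
P = C − (C − P) = 51.53 − (19.2336) = 32.2964

$32.30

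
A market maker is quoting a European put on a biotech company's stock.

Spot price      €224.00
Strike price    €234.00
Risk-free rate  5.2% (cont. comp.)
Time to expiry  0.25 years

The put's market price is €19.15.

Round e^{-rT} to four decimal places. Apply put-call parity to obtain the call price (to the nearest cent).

exp(−rT) = exp(−0.052·0.25) = 0.9871
Put-call parity: C − P = S − K·e^(−rT) = 224 − 234·0.9871 = 224 − 230.9814 = -6.9814
C = P + (C − P) = 19.15 + (-6.9814) = 12.1686

€12.17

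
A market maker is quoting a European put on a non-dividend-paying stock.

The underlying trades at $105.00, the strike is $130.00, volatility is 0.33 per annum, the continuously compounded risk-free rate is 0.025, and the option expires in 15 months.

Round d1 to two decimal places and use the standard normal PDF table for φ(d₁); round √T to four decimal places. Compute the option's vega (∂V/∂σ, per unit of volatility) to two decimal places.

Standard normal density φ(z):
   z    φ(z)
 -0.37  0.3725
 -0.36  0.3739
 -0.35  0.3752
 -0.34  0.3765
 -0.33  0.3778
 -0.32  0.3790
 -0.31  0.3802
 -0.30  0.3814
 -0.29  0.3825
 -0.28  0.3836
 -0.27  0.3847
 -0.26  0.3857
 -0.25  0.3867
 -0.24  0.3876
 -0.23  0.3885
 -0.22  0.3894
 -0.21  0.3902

σ√T = 0.33 × 1.1180 = 0.3690
ln(S/K) + (r + σ²/2)T = ln(105/130) + (0.025 + 0.33²/2)·1.25 = -0.2136 + 0.0993 = -0.1143
d₁ = -0.1143 / 0.3690 = -0.3097 → -0.31
√T = √1.25 = 1.1180
φ(d₁) = φ(-0.31) = 0.3802
vega = S·φ(d₁)·√T = 105·0.3802·1.1180 = 44.6317
(Vega is the same for a European call and put with the same parameters.)

44.63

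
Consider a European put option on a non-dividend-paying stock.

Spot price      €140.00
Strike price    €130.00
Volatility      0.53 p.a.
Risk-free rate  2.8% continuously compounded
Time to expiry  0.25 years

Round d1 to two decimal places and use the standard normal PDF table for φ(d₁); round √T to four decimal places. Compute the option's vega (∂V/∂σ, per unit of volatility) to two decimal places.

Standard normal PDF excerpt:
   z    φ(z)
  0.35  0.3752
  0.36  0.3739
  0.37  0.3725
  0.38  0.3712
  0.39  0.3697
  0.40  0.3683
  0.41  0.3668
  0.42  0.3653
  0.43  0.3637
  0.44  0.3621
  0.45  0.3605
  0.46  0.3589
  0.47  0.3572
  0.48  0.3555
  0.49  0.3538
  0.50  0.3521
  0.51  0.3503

25.35

σ√T = 0.53 × 0.5000 = 0.2650
d₁ = [ln(140/130) + (0.028 + 0.53²/2)·0.25] / 0.2650 = [0.0741 + 0.0421] / 0.2650 = 0.4386 → 0.44
√T = √0.25 = 0.5000
φ(d₁) = φ(0.44) = 0.3621
vega = S·φ(d₁)·√T = 140·0.3621·0.5000 = 25.3470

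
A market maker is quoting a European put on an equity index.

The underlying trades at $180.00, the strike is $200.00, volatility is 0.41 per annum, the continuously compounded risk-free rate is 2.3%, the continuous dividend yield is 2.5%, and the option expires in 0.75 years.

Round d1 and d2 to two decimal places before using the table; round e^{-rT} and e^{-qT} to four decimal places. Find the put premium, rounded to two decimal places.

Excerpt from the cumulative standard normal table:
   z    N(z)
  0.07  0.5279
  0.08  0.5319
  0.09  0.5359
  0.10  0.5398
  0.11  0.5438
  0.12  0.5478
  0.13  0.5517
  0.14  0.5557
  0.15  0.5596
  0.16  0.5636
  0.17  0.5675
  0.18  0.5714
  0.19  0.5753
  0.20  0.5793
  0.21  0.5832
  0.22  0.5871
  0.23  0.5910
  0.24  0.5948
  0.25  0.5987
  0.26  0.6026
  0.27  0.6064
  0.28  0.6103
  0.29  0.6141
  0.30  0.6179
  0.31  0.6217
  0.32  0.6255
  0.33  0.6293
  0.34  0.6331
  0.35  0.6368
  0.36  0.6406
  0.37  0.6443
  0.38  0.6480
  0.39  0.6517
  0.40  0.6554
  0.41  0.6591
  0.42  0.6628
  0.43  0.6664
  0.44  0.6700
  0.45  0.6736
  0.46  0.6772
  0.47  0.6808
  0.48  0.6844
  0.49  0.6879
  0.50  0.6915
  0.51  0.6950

$37.77

σ√T = 0.41·√0.75 = 0.3551
d₁ = [ln(180/200) + (0.023 − 0.025 + ½·0.41²)·0.75] / (σ√T) = (-0.1054 + 0.0615) / 0.3551 = -0.1234 which rounds to -0.12
d₂ = -0.1234 − 0.3551 = -0.4785 which rounds to -0.48
exp(−qT) = exp(−0.025·0.75) = 0.9814;  exp(−rT) = exp(−0.023·0.75) = 0.9829
P = 200·0.9829·N(0.48) − 180·0.9814·N(0.12) = 200·0.9829·0.6844 − 180·0.9814·0.5478 = 134.5394 − 96.7700 = 37.7694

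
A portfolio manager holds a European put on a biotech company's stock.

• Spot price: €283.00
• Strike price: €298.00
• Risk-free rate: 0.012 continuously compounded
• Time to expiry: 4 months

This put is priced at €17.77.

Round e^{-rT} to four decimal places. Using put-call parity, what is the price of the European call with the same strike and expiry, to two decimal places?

€3.96

exp(−rT) = exp(−0.012·0.3333) = 0.9960
Put-call parity: C − P = S − K·e^(−rT) = 283 − 298·0.9960 = 283 − 296.8080 = -13.8080
C = P + (C − P) = 17.77 + (-13.8080) = 3.9620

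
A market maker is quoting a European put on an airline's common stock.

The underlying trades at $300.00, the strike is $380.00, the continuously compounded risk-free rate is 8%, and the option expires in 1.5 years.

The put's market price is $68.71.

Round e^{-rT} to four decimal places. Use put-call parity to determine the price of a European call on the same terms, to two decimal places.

$31.69

exp(−rT) = exp(−0.08·1.5) = 0.8869
Put-call parity: C − P = S − K·e^(−rT) = 300 − 380·0.8869 = 300 − 337.0220 = -37.0220
C = P + (C − P) = 68.71 + (-37.0220) = 31.6880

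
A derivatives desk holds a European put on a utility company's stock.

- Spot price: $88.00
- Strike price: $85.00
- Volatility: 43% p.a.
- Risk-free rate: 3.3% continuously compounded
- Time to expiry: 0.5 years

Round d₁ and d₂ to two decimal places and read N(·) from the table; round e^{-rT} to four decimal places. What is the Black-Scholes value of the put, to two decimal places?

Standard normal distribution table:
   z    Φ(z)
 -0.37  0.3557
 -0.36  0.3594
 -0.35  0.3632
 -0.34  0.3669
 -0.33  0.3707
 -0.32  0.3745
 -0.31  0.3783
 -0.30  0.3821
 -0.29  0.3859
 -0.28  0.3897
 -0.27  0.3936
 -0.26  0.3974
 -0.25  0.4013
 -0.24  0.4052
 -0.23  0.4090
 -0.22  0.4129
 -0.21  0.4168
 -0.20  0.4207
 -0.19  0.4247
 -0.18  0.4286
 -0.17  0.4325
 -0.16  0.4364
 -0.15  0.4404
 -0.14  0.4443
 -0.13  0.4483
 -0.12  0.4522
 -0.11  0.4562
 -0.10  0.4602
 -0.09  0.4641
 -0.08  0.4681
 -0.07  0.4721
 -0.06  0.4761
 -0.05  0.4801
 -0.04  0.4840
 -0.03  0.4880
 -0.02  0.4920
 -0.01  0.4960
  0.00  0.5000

σ√T = 0.43 × 0.7071 = 0.3041
d₁ = [ln(88/85) + (0.033 + 0.43²/2)·0.5] / 0.3041 = [0.0347 + 0.0627] / 0.3041 = 0.3204 ≈ 0.32
d₂ = d₁ − σ√T = 0.3204 − 0.3041 = 0.0163 ≈ 0.02
exp(−rT) = exp(−0.033·0.5) = 0.9836
N(−d₂) = N(-0.02) = 0.4920;  N(−d₁) = N(-0.32) = 0.3745
P = 85·0.9836·0.4920 − 88·0.3745 = 41.1342 − 32.9560 = 8.1782

$8.18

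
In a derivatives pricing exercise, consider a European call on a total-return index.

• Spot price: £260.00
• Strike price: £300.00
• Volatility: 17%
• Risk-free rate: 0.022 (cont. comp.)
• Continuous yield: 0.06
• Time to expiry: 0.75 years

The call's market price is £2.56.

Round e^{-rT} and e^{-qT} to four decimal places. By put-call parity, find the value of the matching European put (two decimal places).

£49.08

e^(−qT) = e^(−0.06·0.75) = 0.9560;  e^(−rT) = e^(−0.022·0.75) = 0.9836
Put-call parity: C − P = S·e^(−qT) − K·e^(−rT) = 260·0.9560 − 300·0.9836 = 248.5600 − 295.0800 = -46.5200
P = C − (C − P) = 2.56 − (-46.5200) = 49.0800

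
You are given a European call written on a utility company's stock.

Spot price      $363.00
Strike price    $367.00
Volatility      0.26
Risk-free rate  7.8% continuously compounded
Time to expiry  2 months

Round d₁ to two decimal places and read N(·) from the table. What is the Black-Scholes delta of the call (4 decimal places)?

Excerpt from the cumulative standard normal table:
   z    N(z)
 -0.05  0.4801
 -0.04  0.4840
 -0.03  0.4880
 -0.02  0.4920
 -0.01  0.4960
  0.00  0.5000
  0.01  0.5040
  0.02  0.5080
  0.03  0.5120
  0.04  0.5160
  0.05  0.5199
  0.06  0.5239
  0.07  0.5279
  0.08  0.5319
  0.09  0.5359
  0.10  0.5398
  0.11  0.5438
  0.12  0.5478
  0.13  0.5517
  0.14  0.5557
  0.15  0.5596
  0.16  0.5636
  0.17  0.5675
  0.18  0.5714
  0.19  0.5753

σ√T = 0.26·√0.1667 = 0.1061
d₁ = [ln(363/367) + (0.078 + ½·0.26²)·0.1667] / (σ√T) = (-0.0110 + 0.0186) / 0.1061 = 0.0723 → 0.07
N(d₁) = N(0.07) = 0.5279
Δ_call = N(d₁) = 0.5279

0.5279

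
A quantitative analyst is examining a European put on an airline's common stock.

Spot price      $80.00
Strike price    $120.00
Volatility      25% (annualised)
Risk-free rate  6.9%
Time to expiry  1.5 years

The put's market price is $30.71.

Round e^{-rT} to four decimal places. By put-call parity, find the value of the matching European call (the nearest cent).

$2.51

exp(−rT) = exp(−0.069·1.5) = 0.9017
Put-call parity: C − P = S − K·e^(−rT) = 80 − 120·0.9017 = 80 − 108.2040 = -28.2040
C = P + (C − P) = 30.71 + (-28.2040) = 2.5060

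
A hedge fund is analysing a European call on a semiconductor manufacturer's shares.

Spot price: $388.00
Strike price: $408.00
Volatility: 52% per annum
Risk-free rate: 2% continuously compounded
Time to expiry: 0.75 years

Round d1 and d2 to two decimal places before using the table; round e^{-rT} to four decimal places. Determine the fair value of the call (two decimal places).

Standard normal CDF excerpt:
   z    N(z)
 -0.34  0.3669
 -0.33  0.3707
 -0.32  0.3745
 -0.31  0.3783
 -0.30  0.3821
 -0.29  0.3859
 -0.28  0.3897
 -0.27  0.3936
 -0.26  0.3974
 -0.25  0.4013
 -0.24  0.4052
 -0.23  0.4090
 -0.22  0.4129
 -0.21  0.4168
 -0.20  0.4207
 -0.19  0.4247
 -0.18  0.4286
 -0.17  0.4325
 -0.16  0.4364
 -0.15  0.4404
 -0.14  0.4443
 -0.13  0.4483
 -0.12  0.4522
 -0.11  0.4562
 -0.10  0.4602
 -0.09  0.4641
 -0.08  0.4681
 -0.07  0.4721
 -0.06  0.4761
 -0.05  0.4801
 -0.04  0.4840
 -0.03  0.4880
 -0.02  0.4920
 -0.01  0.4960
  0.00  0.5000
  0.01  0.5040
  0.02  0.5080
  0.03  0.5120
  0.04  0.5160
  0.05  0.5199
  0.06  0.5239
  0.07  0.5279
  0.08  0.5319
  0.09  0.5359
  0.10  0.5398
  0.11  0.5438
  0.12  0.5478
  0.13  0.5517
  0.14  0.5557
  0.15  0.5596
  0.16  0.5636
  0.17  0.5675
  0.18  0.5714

σ√T = 0.52·√0.75 = 0.4503
d₁ = [ln(388/408) + (0.02 + ½·0.52²)·0.75] / (σ√T) = (-0.0503 + 0.1164) / 0.4503 = 0.1469 ⇒ 0.15
d₂ = 0.1469 − 0.4503 = -0.3035 ⇒ -0.30
e^(−rT) = e^(−0.02·0.75) = 0.9851
N(d₁) = N(0.15) = 0.5596;  N(d₂) = N(-0.30) = 0.3821
C = 388·0.5596 − 408·0.9851·0.3821 = 217.1248 − 153.5739 = 63.5509

$63.55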